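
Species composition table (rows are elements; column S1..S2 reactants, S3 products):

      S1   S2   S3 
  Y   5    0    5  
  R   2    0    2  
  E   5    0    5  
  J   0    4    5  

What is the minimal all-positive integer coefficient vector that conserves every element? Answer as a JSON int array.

Coefficients: [4, 5, 4]

Y: 4·5+5·0 = 20 | 4·5 = 20
R: 4·2+5·0 = 8 | 4·2 = 8
E: 4·5+5·0 = 20 | 4·5 = 20
J: 4·0+5·4 = 20 | 4·5 = 20
gcd(4,5,4) = 1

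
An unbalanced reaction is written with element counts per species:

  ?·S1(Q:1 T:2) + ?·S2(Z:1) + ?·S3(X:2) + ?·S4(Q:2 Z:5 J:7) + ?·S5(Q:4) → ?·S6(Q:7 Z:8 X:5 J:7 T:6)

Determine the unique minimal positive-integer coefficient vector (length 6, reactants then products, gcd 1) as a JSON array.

Coefficients: [6, 6, 5, 2, 1, 2]

Q: 6·1+6·0+5·0+2·2+1·4 = 14 | 2·7 = 14
Z: 6·0+6·1+5·0+2·5+1·0 = 16 | 2·8 = 16
X: 6·0+6·0+5·2+2·0+1·0 = 10 | 2·5 = 10
J: 6·0+6·0+5·0+2·7+1·0 = 14 | 2·7 = 14
T: 6·2+6·0+5·0+2·0+1·0 = 12 | 2·6 = 12
gcd(6,6,5,2,1,2) = 1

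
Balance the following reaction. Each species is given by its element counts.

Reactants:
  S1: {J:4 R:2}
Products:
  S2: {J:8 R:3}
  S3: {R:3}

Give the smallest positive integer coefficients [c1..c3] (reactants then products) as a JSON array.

J: 6·4 = 24 | 3·8+1·0 = 24
R: 6·2 = 12 | 3·3+1·3 = 12
gcd(6,3,1) = 1

Coefficients: [6, 3, 1]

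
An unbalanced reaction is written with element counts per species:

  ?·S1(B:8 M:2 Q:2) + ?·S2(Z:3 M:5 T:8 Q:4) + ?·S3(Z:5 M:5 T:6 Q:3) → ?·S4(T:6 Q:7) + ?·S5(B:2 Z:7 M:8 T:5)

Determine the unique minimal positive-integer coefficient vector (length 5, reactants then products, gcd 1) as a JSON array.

B: 1·8+1·0+5·0 = 8 | 3·0+4·2 = 8
Z: 1·0+1·3+5·5 = 28 | 3·0+4·7 = 28
M: 1·2+1·5+5·5 = 32 | 3·0+4·8 = 32
T: 1·0+1·8+5·6 = 38 | 3·6+4·5 = 38
Q: 1·2+1·4+5·3 = 21 | 3·7+4·0 = 21
gcd(1,1,5,3,4) = 1

Coefficients: [1, 1, 5, 3, 4]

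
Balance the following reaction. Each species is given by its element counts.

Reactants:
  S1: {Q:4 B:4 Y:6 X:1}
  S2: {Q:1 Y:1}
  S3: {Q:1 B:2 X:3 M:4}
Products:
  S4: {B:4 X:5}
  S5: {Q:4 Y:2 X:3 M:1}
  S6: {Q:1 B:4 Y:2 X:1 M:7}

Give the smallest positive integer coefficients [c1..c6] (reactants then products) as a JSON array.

Coefficients: [1, 2, 4, 1, 2, 2]

Q: 1·4+2·1+4·1 = 10 | 1·0+2·4+2·1 = 10
B: 1·4+2·0+4·2 = 12 | 1·4+2·0+2·4 = 12
Y: 1·6+2·1+4·0 = 8 | 1·0+2·2+2·2 = 8
X: 1·1+2·0+4·3 = 13 | 1·5+2·3+2·1 = 13
M: 1·0+2·0+4·4 = 16 | 1·0+2·1+2·7 = 16
gcd(1,2,4,1,2,2) = 1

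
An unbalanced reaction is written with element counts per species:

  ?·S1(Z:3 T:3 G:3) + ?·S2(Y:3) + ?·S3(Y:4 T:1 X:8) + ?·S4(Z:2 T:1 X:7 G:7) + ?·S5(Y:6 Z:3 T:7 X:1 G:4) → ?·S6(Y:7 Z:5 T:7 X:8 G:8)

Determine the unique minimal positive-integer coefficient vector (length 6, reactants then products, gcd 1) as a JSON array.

Coefficients: [5, 4, 3, 3, 3, 6]

Y: 5·0+4·3+3·4+3·0+3·6 = 42 | 6·7 = 42
Z: 5·3+4·0+3·0+3·2+3·3 = 30 | 6·5 = 30
T: 5·3+4·0+3·1+3·1+3·7 = 42 | 6·7 = 42
X: 5·0+4·0+3·8+3·7+3·1 = 48 | 6·8 = 48
G: 5·3+4·0+3·0+3·7+3·4 = 48 | 6·8 = 48
gcd(5,4,3,3,3,6) = 1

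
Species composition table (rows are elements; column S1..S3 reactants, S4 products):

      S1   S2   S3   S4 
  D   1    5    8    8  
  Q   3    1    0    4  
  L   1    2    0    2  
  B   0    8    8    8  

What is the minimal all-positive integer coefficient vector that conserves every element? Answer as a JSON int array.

Coefficients: [6, 2, 3, 5]

D: 6·1+2·5+3·8 = 40 | 5·8 = 40
Q: 6·3+2·1+3·0 = 20 | 5·4 = 20
L: 6·1+2·2+3·0 = 10 | 5·2 = 10
B: 6·0+2·8+3·8 = 40 | 5·8 = 40
gcd(6,2,3,5) = 1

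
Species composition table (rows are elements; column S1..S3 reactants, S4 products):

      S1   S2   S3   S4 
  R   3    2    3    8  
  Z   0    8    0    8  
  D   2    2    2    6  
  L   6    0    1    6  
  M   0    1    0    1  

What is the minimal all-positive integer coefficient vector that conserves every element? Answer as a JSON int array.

R: 4·3+5·2+6·3 = 40 | 5·8 = 40
Z: 4·0+5·8+6·0 = 40 | 5·8 = 40
D: 4·2+5·2+6·2 = 30 | 5·6 = 30
L: 4·6+5·0+6·1 = 30 | 5·6 = 30
M: 4·0+5·1+6·0 = 5 | 5·1 = 5
gcd(4,5,6,5) = 1

Coefficients: [4, 5, 6, 5]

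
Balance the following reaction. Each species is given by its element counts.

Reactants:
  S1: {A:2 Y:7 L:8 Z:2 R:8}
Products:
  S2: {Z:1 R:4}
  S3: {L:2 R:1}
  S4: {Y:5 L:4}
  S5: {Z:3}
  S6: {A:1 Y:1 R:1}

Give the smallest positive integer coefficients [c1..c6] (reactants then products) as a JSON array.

Coefficients: [3, 3, 6, 3, 1, 6]

A: 3·2 = 6 | 3·0+6·0+3·0+1·0+6·1 = 6
Y: 3·7 = 21 | 3·0+6·0+3·5+1·0+6·1 = 21
L: 3·8 = 24 | 3·0+6·2+3·4+1·0+6·0 = 24
Z: 3·2 = 6 | 3·1+6·0+3·0+1·3+6·0 = 6
R: 3·8 = 24 | 3·4+6·1+3·0+1·0+6·1 = 24
gcd(3,3,6,3,1,6) = 1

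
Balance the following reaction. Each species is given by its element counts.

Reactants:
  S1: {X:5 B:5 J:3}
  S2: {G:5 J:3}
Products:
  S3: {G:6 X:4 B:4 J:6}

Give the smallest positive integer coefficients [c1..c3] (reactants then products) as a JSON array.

Coefficients: [4, 6, 5]

G: 4·0+6·5 = 30 | 5·6 = 30
X: 4·5+6·0 = 20 | 5·4 = 20
B: 4·5+6·0 = 20 | 5·4 = 20
J: 4·3+6·3 = 30 | 5·6 = 30
gcd(4,6,5) = 1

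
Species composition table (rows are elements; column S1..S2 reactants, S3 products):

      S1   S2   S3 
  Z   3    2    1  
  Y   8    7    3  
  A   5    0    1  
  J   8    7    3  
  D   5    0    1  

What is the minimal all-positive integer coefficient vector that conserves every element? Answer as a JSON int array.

Coefficients: [1, 1, 5]

Z: 1·3+1·2 = 5 | 5·1 = 5
Y: 1·8+1·7 = 15 | 5·3 = 15
A: 1·5+1·0 = 5 | 5·1 = 5
J: 1·8+1·7 = 15 | 5·3 = 15
D: 1·5+1·0 = 5 | 5·1 = 5
gcd(1,1,5) = 1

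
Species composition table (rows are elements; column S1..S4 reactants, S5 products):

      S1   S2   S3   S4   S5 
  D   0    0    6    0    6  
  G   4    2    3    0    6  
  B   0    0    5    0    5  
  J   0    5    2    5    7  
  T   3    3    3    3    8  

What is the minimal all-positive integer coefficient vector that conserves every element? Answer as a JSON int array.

Coefficients: [4, 1, 6, 5, 6]

D: 4·0+1·0+6·6+5·0 = 36 | 6·6 = 36
G: 4·4+1·2+6·3+5·0 = 36 | 6·6 = 36
B: 4·0+1·0+6·5+5·0 = 30 | 6·5 = 30
J: 4·0+1·5+6·2+5·5 = 42 | 6·7 = 42
T: 4·3+1·3+6·3+5·3 = 48 | 6·8 = 48
gcd(4,1,6,5,6) = 1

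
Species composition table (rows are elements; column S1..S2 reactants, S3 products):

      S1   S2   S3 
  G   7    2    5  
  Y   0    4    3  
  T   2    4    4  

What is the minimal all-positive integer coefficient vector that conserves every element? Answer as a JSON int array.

G: 2·7+3·2 = 20 | 4·5 = 20
Y: 2·0+3·4 = 12 | 4·3 = 12
T: 2·2+3·4 = 16 | 4·4 = 16
gcd(2,3,4) = 1

Coefficients: [2, 3, 4]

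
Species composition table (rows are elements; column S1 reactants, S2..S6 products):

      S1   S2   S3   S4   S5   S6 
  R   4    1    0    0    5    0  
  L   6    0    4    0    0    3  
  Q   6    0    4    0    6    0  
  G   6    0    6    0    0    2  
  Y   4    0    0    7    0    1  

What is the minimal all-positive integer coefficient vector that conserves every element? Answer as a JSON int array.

Coefficients: [5, 5, 3, 2, 3, 6]

R: 5·4 = 20 | 5·1+3·0+2·0+3·5+6·0 = 20
L: 5·6 = 30 | 5·0+3·4+2·0+3·0+6·3 = 30
Q: 5·6 = 30 | 5·0+3·4+2·0+3·6+6·0 = 30
G: 5·6 = 30 | 5·0+3·6+2·0+3·0+6·2 = 30
Y: 5·4 = 20 | 5·0+3·0+2·7+3·0+6·1 = 20
gcd(5,5,3,2,3,6) = 1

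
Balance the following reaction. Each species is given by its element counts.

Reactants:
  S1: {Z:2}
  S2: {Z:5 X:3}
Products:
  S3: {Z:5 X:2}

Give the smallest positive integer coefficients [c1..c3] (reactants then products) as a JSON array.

Z: 5·2+4·5 = 30 | 6·5 = 30
X: 5·0+4·3 = 12 | 6·2 = 12
gcd(5,4,6) = 1

Coefficients: [5, 4, 6]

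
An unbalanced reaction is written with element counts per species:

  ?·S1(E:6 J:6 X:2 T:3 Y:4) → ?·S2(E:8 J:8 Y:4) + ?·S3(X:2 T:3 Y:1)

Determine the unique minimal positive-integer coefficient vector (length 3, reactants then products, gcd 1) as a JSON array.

Coefficients: [4, 3, 4]

E: 4·6 = 24 | 3·8+4·0 = 24
J: 4·6 = 24 | 3·8+4·0 = 24
X: 4·2 = 8 | 3·0+4·2 = 8
T: 4·3 = 12 | 3·0+4·3 = 12
Y: 4·4 = 16 | 3·4+4·1 = 16
gcd(4,3,4) = 1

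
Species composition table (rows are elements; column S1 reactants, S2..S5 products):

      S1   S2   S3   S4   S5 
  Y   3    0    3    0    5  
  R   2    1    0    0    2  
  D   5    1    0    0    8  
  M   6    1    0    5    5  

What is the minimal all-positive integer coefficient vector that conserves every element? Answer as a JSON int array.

Y: 6·3 = 18 | 6·0+1·3+3·0+3·5 = 18
R: 6·2 = 12 | 6·1+1·0+3·0+3·2 = 12
D: 6·5 = 30 | 6·1+1·0+3·0+3·8 = 30
M: 6·6 = 36 | 6·1+1·0+3·5+3·5 = 36
gcd(6,6,1,3,3) = 1

Coefficients: [6, 6, 1, 3, 3]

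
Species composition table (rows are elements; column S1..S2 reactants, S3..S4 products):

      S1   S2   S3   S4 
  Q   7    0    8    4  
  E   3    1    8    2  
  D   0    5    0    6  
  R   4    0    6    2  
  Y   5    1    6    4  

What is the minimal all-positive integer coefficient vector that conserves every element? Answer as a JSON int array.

Coefficients: [4, 6, 1, 5]

Q: 4·7+6·0 = 28 | 1·8+5·4 = 28
E: 4·3+6·1 = 18 | 1·8+5·2 = 18
D: 4·0+6·5 = 30 | 1·0+5·6 = 30
R: 4·4+6·0 = 16 | 1·6+5·2 = 16
Y: 4·5+6·1 = 26 | 1·6+5·4 = 26
gcd(4,6,1,5) = 1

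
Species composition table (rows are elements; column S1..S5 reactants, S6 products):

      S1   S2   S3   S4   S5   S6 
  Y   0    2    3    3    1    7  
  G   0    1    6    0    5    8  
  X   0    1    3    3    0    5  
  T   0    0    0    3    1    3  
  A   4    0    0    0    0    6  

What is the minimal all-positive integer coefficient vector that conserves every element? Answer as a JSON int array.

Y: 6·0+5·2+2·3+3·3+3·1 = 28 | 4·7 = 28
G: 6·0+5·1+2·6+3·0+3·5 = 32 | 4·8 = 32
X: 6·0+5·1+2·3+3·3+3·0 = 20 | 4·5 = 20
T: 6·0+5·0+2·0+3·3+3·1 = 12 | 4·3 = 12
A: 6·4+5·0+2·0+3·0+3·0 = 24 | 4·6 = 24
gcd(6,5,2,3,3,4) = 1

Coefficients: [6, 5, 2, 3, 3, 4]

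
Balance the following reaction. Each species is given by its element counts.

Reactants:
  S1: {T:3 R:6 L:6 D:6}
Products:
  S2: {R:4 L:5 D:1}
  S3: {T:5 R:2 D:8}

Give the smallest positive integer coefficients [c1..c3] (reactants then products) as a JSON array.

Coefficients: [5, 6, 3]

T: 5·3 = 15 | 6·0+3·5 = 15
R: 5·6 = 30 | 6·4+3·2 = 30
L: 5·6 = 30 | 6·5+3·0 = 30
D: 5·6 = 30 | 6·1+3·8 = 30
gcd(5,6,3) = 1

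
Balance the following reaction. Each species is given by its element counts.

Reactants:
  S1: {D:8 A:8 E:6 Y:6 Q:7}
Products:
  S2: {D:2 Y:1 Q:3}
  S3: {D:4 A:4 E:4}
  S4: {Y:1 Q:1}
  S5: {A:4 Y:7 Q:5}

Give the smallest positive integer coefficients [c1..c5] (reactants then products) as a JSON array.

D: 2·8 = 16 | 2·2+3·4+3·0+1·0 = 16
A: 2·8 = 16 | 2·0+3·4+3·0+1·4 = 16
E: 2·6 = 12 | 2·0+3·4+3·0+1·0 = 12
Y: 2·6 = 12 | 2·1+3·0+3·1+1·7 = 12
Q: 2·7 = 14 | 2·3+3·0+3·1+1·5 = 14
gcd(2,2,3,3,1) = 1

Coefficients: [2, 2, 3, 3, 1]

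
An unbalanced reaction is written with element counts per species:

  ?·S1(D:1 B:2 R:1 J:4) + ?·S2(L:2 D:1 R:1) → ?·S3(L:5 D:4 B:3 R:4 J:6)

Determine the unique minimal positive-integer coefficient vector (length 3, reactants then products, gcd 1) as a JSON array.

Coefficients: [3, 5, 2]

L: 3·0+5·2 = 10 | 2·5 = 10
D: 3·1+5·1 = 8 | 2·4 = 8
B: 3·2+5·0 = 6 | 2·3 = 6
R: 3·1+5·1 = 8 | 2·4 = 8
J: 3·4+5·0 = 12 | 2·6 = 12
gcd(3,5,2) = 1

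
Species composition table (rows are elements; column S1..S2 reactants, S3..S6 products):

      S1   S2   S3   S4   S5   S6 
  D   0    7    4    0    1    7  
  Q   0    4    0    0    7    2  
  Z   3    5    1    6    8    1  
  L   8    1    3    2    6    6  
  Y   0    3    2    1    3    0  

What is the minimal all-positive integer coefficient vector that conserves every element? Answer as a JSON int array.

Coefficients: [5, 5, 3, 3, 2, 3]

D: 5·0+5·7 = 35 | 3·4+3·0+2·1+3·7 = 35
Q: 5·0+5·4 = 20 | 3·0+3·0+2·7+3·2 = 20
Z: 5·3+5·5 = 40 | 3·1+3·6+2·8+3·1 = 40
L: 5·8+5·1 = 45 | 3·3+3·2+2·6+3·6 = 45
Y: 5·0+5·3 = 15 | 3·2+3·1+2·3+3·0 = 15
gcd(5,5,3,3,2,3) = 1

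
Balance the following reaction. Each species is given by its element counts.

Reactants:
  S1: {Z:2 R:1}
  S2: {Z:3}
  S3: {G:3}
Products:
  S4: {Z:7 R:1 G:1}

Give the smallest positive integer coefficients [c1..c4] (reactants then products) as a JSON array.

Z: 3·2+5·3+1·0 = 21 | 3·7 = 21
R: 3·1+5·0+1·0 = 3 | 3·1 = 3
G: 3·0+5·0+1·3 = 3 | 3·1 = 3
gcd(3,5,1,3) = 1

Coefficients: [3, 5, 1, 3]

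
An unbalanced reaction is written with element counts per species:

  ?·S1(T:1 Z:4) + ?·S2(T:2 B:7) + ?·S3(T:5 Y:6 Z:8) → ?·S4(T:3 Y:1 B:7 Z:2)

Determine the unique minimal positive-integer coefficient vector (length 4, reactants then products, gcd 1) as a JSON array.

T: 1·1+6·2+1·5 = 18 | 6·3 = 18
Y: 1·0+6·0+1·6 = 6 | 6·1 = 6
B: 1·0+6·7+1·0 = 42 | 6·7 = 42
Z: 1·4+6·0+1·8 = 12 | 6·2 = 12
gcd(1,6,1,6) = 1

Coefficients: [1, 6, 1, 6]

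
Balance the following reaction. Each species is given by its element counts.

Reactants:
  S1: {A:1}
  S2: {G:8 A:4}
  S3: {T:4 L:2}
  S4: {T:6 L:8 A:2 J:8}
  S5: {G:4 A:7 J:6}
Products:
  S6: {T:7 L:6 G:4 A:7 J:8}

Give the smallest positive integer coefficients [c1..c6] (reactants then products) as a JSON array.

Coefficients: [4, 1, 6, 3, 4, 6]

T: 4·0+1·0+6·4+3·6+4·0 = 42 | 6·7 = 42
L: 4·0+1·0+6·2+3·8+4·0 = 36 | 6·6 = 36
G: 4·0+1·8+6·0+3·0+4·4 = 24 | 6·4 = 24
A: 4·1+1·4+6·0+3·2+4·7 = 42 | 6·7 = 42
J: 4·0+1·0+6·0+3·8+4·6 = 48 | 6·8 = 48
gcd(4,1,6,3,4,6) = 1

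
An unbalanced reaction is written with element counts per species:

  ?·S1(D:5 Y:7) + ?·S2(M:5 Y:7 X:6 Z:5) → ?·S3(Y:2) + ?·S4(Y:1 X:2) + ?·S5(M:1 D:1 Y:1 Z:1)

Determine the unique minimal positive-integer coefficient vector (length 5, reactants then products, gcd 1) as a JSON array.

Coefficients: [1, 1, 3, 3, 5]

M: 1·0+1·5 = 5 | 3·0+3·0+5·1 = 5
D: 1·5+1·0 = 5 | 3·0+3·0+5·1 = 5
Y: 1·7+1·7 = 14 | 3·2+3·1+5·1 = 14
X: 1·0+1·6 = 6 | 3·0+3·2+5·0 = 6
Z: 1·0+1·5 = 5 | 3·0+3·0+5·1 = 5
gcd(1,1,3,3,5) = 1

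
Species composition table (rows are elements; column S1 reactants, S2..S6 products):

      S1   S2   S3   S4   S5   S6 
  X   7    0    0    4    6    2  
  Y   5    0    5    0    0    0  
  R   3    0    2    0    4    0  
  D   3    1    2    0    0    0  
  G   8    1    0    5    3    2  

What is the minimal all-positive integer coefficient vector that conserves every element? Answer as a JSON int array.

Coefficients: [4, 4, 4, 3, 1, 5]

X: 4·7 = 28 | 4·0+4·0+3·4+1·6+5·2 = 28
Y: 4·5 = 20 | 4·0+4·5+3·0+1·0+5·0 = 20
R: 4·3 = 12 | 4·0+4·2+3·0+1·4+5·0 = 12
D: 4·3 = 12 | 4·1+4·2+3·0+1·0+5·0 = 12
G: 4·8 = 32 | 4·1+4·0+3·5+1·3+5·2 = 32
gcd(4,4,4,3,1,5) = 1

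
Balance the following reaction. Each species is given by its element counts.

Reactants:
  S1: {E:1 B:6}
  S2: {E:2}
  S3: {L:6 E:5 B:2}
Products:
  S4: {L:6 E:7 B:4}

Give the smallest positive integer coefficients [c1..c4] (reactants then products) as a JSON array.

Coefficients: [2, 5, 6, 6]

L: 2·0+5·0+6·6 = 36 | 6·6 = 36
E: 2·1+5·2+6·5 = 42 | 6·7 = 42
B: 2·6+5·0+6·2 = 24 | 6·4 = 24
gcd(2,5,6,6) = 1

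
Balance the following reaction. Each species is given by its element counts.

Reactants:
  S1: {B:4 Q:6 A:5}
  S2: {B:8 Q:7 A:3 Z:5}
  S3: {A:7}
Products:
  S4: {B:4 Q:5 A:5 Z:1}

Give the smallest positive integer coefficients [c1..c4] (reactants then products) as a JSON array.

B: 3·4+1·8+1·0 = 20 | 5·4 = 20
Q: 3·6+1·7+1·0 = 25 | 5·5 = 25
A: 3·5+1·3+1·7 = 25 | 5·5 = 25
Z: 3·0+1·5+1·0 = 5 | 5·1 = 5
gcd(3,1,1,5) = 1

Coefficients: [3, 1, 1, 5]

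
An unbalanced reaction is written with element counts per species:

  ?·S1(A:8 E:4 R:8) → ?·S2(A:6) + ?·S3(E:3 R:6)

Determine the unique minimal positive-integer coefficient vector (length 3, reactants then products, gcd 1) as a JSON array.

Coefficients: [3, 4, 4]

A: 3·8 = 24 | 4·6+4·0 = 24
E: 3·4 = 12 | 4·0+4·3 = 12
R: 3·8 = 24 | 4·0+4·6 = 24
gcd(3,4,4) = 1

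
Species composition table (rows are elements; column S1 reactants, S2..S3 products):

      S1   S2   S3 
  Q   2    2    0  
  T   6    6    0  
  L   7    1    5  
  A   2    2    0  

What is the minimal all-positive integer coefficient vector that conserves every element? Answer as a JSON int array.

Coefficients: [5, 5, 6]

Q: 5·2 = 10 | 5·2+6·0 = 10
T: 5·6 = 30 | 5·6+6·0 = 30
L: 5·7 = 35 | 5·1+6·5 = 35
A: 5·2 = 10 | 5·2+6·0 = 10
gcd(5,5,6) = 1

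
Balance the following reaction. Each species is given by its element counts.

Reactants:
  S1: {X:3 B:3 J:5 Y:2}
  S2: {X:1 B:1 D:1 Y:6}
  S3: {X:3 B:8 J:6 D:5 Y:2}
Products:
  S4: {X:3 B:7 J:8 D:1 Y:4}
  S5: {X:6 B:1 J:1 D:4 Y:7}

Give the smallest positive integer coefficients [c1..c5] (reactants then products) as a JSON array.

Coefficients: [6, 3, 2, 5, 2]

X: 6·3+3·1+2·3 = 27 | 5·3+2·6 = 27
B: 6·3+3·1+2·8 = 37 | 5·7+2·1 = 37
J: 6·5+3·0+2·6 = 42 | 5·8+2·1 = 42
D: 6·0+3·1+2·5 = 13 | 5·1+2·4 = 13
Y: 6·2+3·6+2·2 = 34 | 5·4+2·7 = 34
gcd(6,3,2,5,2) = 1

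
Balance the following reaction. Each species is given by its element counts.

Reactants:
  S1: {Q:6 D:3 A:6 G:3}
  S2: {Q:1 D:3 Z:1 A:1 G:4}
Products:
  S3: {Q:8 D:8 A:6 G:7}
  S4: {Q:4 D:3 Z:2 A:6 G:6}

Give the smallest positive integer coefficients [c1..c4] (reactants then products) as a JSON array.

Coefficients: [5, 6, 3, 3]

Q: 5·6+6·1 = 36 | 3·8+3·4 = 36
D: 5·3+6·3 = 33 | 3·8+3·3 = 33
Z: 5·0+6·1 = 6 | 3·0+3·2 = 6
A: 5·6+6·1 = 36 | 3·6+3·6 = 36
G: 5·3+6·4 = 39 | 3·7+3·6 = 39
gcd(5,6,3,3) = 1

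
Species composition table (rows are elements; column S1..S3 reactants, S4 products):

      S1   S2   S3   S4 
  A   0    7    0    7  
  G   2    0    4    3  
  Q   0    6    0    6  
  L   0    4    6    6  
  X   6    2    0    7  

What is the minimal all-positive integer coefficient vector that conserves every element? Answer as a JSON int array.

Coefficients: [5, 6, 2, 6]

A: 5·0+6·7+2·0 = 42 | 6·7 = 42
G: 5·2+6·0+2·4 = 18 | 6·3 = 18
Q: 5·0+6·6+2·0 = 36 | 6·6 = 36
L: 5·0+6·4+2·6 = 36 | 6·6 = 36
X: 5·6+6·2+2·0 = 42 | 6·7 = 42
gcd(5,6,2,6) = 1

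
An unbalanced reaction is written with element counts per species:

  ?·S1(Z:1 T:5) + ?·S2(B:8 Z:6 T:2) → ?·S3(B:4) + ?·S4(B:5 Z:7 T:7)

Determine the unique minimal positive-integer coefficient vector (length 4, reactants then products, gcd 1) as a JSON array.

Coefficients: [4, 4, 3, 4]

B: 4·0+4·8 = 32 | 3·4+4·5 = 32
Z: 4·1+4·6 = 28 | 3·0+4·7 = 28
T: 4·5+4·2 = 28 | 3·0+4·7 = 28
gcd(4,4,3,4) = 1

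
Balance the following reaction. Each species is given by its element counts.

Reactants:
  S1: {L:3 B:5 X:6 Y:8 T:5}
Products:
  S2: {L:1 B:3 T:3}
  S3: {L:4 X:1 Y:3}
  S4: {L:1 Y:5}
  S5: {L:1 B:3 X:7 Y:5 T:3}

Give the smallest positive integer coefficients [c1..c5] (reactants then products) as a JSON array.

Coefficients: [6, 5, 1, 4, 5]

L: 6·3 = 18 | 5·1+1·4+4·1+5·1 = 18
B: 6·5 = 30 | 5·3+1·0+4·0+5·3 = 30
X: 6·6 = 36 | 5·0+1·1+4·0+5·7 = 36
Y: 6·8 = 48 | 5·0+1·3+4·5+5·5 = 48
T: 6·5 = 30 | 5·3+1·0+4·0+5·3 = 30
gcd(6,5,1,4,5) = 1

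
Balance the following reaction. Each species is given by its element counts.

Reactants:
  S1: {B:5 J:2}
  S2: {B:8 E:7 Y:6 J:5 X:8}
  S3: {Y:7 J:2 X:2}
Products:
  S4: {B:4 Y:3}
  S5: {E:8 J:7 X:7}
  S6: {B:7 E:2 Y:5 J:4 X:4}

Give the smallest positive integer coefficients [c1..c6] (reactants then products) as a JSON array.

Coefficients: [6, 4, 3, 5, 2, 6]

B: 6·5+4·8+3·0 = 62 | 5·4+2·0+6·7 = 62
E: 6·0+4·7+3·0 = 28 | 5·0+2·8+6·2 = 28
Y: 6·0+4·6+3·7 = 45 | 5·3+2·0+6·5 = 45
J: 6·2+4·5+3·2 = 38 | 5·0+2·7+6·4 = 38
X: 6·0+4·8+3·2 = 38 | 5·0+2·7+6·4 = 38
gcd(6,4,3,5,2,6) = 1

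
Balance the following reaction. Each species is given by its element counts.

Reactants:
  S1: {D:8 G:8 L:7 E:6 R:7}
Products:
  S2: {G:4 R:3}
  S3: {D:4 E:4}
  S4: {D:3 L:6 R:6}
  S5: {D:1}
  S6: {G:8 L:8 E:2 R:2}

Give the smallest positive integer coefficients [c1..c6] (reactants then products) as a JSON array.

D: 4·8 = 32 | 4·0+5·4+2·3+6·1+2·0 = 32
G: 4·8 = 32 | 4·4+5·0+2·0+6·0+2·8 = 32
L: 4·7 = 28 | 4·0+5·0+2·6+6·0+2·8 = 28
E: 4·6 = 24 | 4·0+5·4+2·0+6·0+2·2 = 24
R: 4·7 = 28 | 4·3+5·0+2·6+6·0+2·2 = 28
gcd(4,4,5,2,6,2) = 1

Coefficients: [4, 4, 5, 2, 6, 2]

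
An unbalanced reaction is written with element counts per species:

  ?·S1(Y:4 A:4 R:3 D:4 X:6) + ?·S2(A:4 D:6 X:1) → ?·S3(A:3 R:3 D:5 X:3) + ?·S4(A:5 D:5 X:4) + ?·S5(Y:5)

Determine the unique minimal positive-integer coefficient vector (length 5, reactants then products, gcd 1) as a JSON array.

Y: 5·4+5·0 = 20 | 5·0+5·0+4·5 = 20
A: 5·4+5·4 = 40 | 5·3+5·5+4·0 = 40
R: 5·3+5·0 = 15 | 5·3+5·0+4·0 = 15
D: 5·4+5·6 = 50 | 5·5+5·5+4·0 = 50
X: 5·6+5·1 = 35 | 5·3+5·4+4·0 = 35
gcd(5,5,5,5,4) = 1

Coefficients: [5, 5, 5, 5, 4]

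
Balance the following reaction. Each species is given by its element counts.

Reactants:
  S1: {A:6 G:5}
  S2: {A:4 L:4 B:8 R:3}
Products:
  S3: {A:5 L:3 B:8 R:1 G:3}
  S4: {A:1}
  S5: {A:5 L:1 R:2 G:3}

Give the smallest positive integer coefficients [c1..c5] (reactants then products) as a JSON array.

Coefficients: [6, 5, 5, 6, 5]

A: 6·6+5·4 = 56 | 5·5+6·1+5·5 = 56
L: 6·0+5·4 = 20 | 5·3+6·0+5·1 = 20
B: 6·0+5·8 = 40 | 5·8+6·0+5·0 = 40
R: 6·0+5·3 = 15 | 5·1+6·0+5·2 = 15
G: 6·5+5·0 = 30 | 5·3+6·0+5·3 = 30
gcd(6,5,5,6,5) = 1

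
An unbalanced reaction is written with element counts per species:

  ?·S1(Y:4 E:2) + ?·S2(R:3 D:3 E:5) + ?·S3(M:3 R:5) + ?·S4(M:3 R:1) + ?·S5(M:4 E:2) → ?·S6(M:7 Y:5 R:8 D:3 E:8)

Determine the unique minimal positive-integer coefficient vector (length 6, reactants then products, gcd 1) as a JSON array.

Coefficients: [5, 4, 3, 5, 1, 4]

M: 5·0+4·0+3·3+5·3+1·4 = 28 | 4·7 = 28
Y: 5·4+4·0+3·0+5·0+1·0 = 20 | 4·5 = 20
R: 5·0+4·3+3·5+5·1+1·0 = 32 | 4·8 = 32
D: 5·0+4·3+3·0+5·0+1·0 = 12 | 4·3 = 12
E: 5·2+4·5+3·0+5·0+1·2 = 32 | 4·8 = 32
gcd(5,4,3,5,1,4) = 1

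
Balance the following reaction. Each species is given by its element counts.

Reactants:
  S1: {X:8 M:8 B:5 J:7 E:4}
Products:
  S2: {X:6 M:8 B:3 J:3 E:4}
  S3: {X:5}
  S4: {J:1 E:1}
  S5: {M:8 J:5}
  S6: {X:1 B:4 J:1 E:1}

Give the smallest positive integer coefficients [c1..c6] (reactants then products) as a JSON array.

X: 3·8 = 24 | 1·6+3·5+5·0+2·0+3·1 = 24
M: 3·8 = 24 | 1·8+3·0+5·0+2·8+3·0 = 24
B: 3·5 = 15 | 1·3+3·0+5·0+2·0+3·4 = 15
J: 3·7 = 21 | 1·3+3·0+5·1+2·5+3·1 = 21
E: 3·4 = 12 | 1·4+3·0+5·1+2·0+3·1 = 12
gcd(3,1,3,5,2,3) = 1

Coefficients: [3, 1, 3, 5, 2, 3]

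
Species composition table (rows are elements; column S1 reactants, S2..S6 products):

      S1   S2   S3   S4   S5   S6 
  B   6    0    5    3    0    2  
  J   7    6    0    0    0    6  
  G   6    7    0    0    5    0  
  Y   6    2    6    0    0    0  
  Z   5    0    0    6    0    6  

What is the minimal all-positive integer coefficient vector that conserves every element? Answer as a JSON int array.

Coefficients: [6, 3, 5, 1, 3, 4]

B: 6·6 = 36 | 3·0+5·5+1·3+3·0+4·2 = 36
J: 6·7 = 42 | 3·6+5·0+1·0+3·0+4·6 = 42
G: 6·6 = 36 | 3·7+5·0+1·0+3·5+4·0 = 36
Y: 6·6 = 36 | 3·2+5·6+1·0+3·0+4·0 = 36
Z: 6·5 = 30 | 3·0+5·0+1·6+3·0+4·6 = 30
gcd(6,3,5,1,3,4) = 1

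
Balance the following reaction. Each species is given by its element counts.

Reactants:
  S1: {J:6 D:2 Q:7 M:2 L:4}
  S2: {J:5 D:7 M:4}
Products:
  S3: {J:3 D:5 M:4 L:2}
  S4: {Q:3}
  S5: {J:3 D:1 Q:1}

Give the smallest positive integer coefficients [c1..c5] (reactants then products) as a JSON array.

Coefficients: [2, 3, 4, 3, 5]

J: 2·6+3·5 = 27 | 4·3+3·0+5·3 = 27
D: 2·2+3·7 = 25 | 4·5+3·0+5·1 = 25
Q: 2·7+3·0 = 14 | 4·0+3·3+5·1 = 14
M: 2·2+3·4 = 16 | 4·4+3·0+5·0 = 16
L: 2·4+3·0 = 8 | 4·2+3·0+5·0 = 8
gcd(2,3,4,3,5) = 1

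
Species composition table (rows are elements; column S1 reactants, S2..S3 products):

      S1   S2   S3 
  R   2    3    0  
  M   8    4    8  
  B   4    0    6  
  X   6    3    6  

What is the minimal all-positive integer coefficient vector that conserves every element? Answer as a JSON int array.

Coefficients: [3, 2, 2]

R: 3·2 = 6 | 2·3+2·0 = 6
M: 3·8 = 24 | 2·4+2·8 = 24
B: 3·4 = 12 | 2·0+2·6 = 12
X: 3·6 = 18 | 2·3+2·6 = 18
gcd(3,2,2) = 1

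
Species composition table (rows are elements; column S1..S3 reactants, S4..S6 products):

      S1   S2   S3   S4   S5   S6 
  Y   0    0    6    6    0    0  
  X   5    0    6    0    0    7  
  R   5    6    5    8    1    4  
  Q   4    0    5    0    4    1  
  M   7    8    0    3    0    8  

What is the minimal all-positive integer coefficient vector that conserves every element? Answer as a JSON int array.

Coefficients: [1, 6, 5, 5, 6, 5]

Y: 1·0+6·0+5·6 = 30 | 5·6+6·0+5·0 = 30
X: 1·5+6·0+5·6 = 35 | 5·0+6·0+5·7 = 35
R: 1·5+6·6+5·5 = 66 | 5·8+6·1+5·4 = 66
Q: 1·4+6·0+5·5 = 29 | 5·0+6·4+5·1 = 29
M: 1·7+6·8+5·0 = 55 | 5·3+6·0+5·8 = 55
gcd(1,6,5,5,6,5) = 1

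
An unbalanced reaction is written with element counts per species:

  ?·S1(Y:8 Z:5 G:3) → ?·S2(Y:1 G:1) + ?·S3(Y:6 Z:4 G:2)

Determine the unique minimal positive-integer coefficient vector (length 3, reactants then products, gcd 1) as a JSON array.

Y: 4·8 = 32 | 2·1+5·6 = 32
Z: 4·5 = 20 | 2·0+5·4 = 20
G: 4·3 = 12 | 2·1+5·2 = 12
gcd(4,2,5) = 1

Coefficients: [4, 2, 5]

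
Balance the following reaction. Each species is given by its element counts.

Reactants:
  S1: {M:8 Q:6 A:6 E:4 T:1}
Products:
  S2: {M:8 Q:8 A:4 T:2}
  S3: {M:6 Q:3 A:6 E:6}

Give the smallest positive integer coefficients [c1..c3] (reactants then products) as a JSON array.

M: 6·8 = 48 | 3·8+4·6 = 48
Q: 6·6 = 36 | 3·8+4·3 = 36
A: 6·6 = 36 | 3·4+4·6 = 36
E: 6·4 = 24 | 3·0+4·6 = 24
T: 6·1 = 6 | 3·2+4·0 = 6
gcd(6,3,4) = 1

Coefficients: [6, 3, 4]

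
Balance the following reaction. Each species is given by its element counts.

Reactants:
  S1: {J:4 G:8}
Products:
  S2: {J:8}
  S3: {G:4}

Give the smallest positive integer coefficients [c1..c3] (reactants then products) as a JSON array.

Coefficients: [2, 1, 4]

J: 2·4 = 8 | 1·8+4·0 = 8
G: 2·8 = 16 | 1·0+4·4 = 16
gcd(2,1,4) = 1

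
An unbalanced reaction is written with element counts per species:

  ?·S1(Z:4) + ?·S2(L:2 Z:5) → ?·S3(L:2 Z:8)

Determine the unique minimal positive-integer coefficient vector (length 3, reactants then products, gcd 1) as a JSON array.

L: 3·0+4·2 = 8 | 4·2 = 8
Z: 3·4+4·5 = 32 | 4·8 = 32
gcd(3,4,4) = 1

Coefficients: [3, 4, 4]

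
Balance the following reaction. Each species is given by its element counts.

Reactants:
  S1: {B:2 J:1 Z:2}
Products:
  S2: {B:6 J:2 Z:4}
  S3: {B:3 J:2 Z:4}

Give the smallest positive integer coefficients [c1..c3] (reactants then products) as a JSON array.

Coefficients: [6, 1, 2]

B: 6·2 = 12 | 1·6+2·3 = 12
J: 6·1 = 6 | 1·2+2·2 = 6
Z: 6·2 = 12 | 1·4+2·4 = 12
gcd(6,1,2) = 1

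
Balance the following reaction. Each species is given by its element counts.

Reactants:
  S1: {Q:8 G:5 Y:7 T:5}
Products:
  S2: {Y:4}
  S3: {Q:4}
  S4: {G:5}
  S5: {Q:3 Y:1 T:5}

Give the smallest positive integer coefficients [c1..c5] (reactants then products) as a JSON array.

Q: 4·8 = 32 | 6·0+5·4+4·0+4·3 = 32
G: 4·5 = 20 | 6·0+5·0+4·5+4·0 = 20
Y: 4·7 = 28 | 6·4+5·0+4·0+4·1 = 28
T: 4·5 = 20 | 6·0+5·0+4·0+4·5 = 20
gcd(4,6,5,4,4) = 1

Coefficients: [4, 6, 5, 4, 4]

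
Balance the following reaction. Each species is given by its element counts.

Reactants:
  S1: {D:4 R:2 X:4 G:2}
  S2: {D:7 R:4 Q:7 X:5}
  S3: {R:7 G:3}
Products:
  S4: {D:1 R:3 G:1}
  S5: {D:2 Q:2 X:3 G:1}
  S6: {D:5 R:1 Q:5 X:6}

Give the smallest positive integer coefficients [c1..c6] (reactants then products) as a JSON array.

Coefficients: [1, 1, 1, 4, 1, 1]

D: 1·4+1·7+1·0 = 11 | 4·1+1·2+1·5 = 11
R: 1·2+1·4+1·7 = 13 | 4·3+1·0+1·1 = 13
Q: 1·0+1·7+1·0 = 7 | 4·0+1·2+1·5 = 7
X: 1·4+1·5+1·0 = 9 | 4·0+1·3+1·6 = 9
G: 1·2+1·0+1·3 = 5 | 4·1+1·1+1·0 = 5
gcd(1,1,1,4,1,1) = 1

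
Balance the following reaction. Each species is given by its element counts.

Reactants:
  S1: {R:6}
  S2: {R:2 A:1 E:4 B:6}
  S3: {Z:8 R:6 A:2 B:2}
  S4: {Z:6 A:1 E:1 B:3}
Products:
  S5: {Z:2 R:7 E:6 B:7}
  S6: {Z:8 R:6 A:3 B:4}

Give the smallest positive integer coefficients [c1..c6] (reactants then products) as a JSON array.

Coefficients: [5, 5, 3, 4, 4, 5]

Z: 5·0+5·0+3·8+4·6 = 48 | 4·2+5·8 = 48
R: 5·6+5·2+3·6+4·0 = 58 | 4·7+5·6 = 58
A: 5·0+5·1+3·2+4·1 = 15 | 4·0+5·3 = 15
E: 5·0+5·4+3·0+4·1 = 24 | 4·6+5·0 = 24
B: 5·0+5·6+3·2+4·3 = 48 | 4·7+5·4 = 48
gcd(5,5,3,4,4,5) = 1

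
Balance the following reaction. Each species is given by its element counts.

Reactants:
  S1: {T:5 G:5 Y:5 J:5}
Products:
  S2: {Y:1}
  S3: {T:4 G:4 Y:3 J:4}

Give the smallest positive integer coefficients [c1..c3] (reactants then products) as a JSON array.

Coefficients: [4, 5, 5]

T: 4·5 = 20 | 5·0+5·4 = 20
G: 4·5 = 20 | 5·0+5·4 = 20
Y: 4·5 = 20 | 5·1+5·3 = 20
J: 4·5 = 20 | 5·0+5·4 = 20
gcd(4,5,5) = 1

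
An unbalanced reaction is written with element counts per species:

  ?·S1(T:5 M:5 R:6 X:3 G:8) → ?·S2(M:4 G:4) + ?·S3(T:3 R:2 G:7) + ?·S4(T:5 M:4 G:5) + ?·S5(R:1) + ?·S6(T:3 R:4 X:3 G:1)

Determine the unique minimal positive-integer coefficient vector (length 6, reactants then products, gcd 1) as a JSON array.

Coefficients: [4, 4, 1, 1, 6, 4]

T: 4·5 = 20 | 4·0+1·3+1·5+6·0+4·3 = 20
M: 4·5 = 20 | 4·4+1·0+1·4+6·0+4·0 = 20
R: 4·6 = 24 | 4·0+1·2+1·0+6·1+4·4 = 24
X: 4·3 = 12 | 4·0+1·0+1·0+6·0+4·3 = 12
G: 4·8 = 32 | 4·4+1·7+1·5+6·0+4·1 = 32
gcd(4,4,1,1,6,4) = 1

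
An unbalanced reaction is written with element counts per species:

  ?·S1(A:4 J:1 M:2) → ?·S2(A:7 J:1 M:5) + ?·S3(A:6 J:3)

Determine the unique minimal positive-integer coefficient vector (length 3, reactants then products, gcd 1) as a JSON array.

Coefficients: [5, 2, 1]

A: 5·4 = 20 | 2·7+1·6 = 20
J: 5·1 = 5 | 2·1+1·3 = 5
M: 5·2 = 10 | 2·5+1·0 = 10
gcd(5,2,1) = 1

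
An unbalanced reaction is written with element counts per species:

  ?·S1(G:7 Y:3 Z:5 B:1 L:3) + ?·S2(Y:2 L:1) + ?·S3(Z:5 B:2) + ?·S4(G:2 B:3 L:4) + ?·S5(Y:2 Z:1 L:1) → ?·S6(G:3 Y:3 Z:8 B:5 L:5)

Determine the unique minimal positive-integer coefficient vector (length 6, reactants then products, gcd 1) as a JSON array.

Coefficients: [1, 1, 6, 4, 5, 5]

G: 1·7+1·0+6·0+4·2+5·0 = 15 | 5·3 = 15
Y: 1·3+1·2+6·0+4·0+5·2 = 15 | 5·3 = 15
Z: 1·5+1·0+6·5+4·0+5·1 = 40 | 5·8 = 40
B: 1·1+1·0+6·2+4·3+5·0 = 25 | 5·5 = 25
L: 1·3+1·1+6·0+4·4+5·1 = 25 | 5·5 = 25
gcd(1,1,6,4,5,5) = 1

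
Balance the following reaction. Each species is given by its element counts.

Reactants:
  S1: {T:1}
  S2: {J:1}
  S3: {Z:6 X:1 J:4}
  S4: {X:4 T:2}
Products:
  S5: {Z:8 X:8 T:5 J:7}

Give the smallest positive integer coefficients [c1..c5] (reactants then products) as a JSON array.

Z: 5·0+5·0+4·6+5·0 = 24 | 3·8 = 24
X: 5·0+5·0+4·1+5·4 = 24 | 3·8 = 24
T: 5·1+5·0+4·0+5·2 = 15 | 3·5 = 15
J: 5·0+5·1+4·4+5·0 = 21 | 3·7 = 21
gcd(5,5,4,5,3) = 1

Coefficients: [5, 5, 4, 5, 3]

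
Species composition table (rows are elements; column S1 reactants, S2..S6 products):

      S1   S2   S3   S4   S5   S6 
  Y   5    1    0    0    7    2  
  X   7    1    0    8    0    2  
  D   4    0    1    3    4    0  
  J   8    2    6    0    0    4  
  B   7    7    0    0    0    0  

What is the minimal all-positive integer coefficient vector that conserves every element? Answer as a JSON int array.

Y: 5·5 = 25 | 5·1+3·0+3·0+2·7+3·2 = 25
X: 5·7 = 35 | 5·1+3·0+3·8+2·0+3·2 = 35
D: 5·4 = 20 | 5·0+3·1+3·3+2·4+3·0 = 20
J: 5·8 = 40 | 5·2+3·6+3·0+2·0+3·4 = 40
B: 5·7 = 35 | 5·7+3·0+3·0+2·0+3·0 = 35
gcd(5,5,3,3,2,3) = 1

Coefficients: [5, 5, 3, 3, 2, 3]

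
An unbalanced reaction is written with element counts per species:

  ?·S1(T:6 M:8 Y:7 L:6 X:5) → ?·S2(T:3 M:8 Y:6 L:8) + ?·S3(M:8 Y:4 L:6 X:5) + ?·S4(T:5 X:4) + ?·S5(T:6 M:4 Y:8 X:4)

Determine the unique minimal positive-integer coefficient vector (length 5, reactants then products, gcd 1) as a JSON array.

T: 6·6 = 36 | 3·3+2·0+3·5+2·6 = 36
M: 6·8 = 48 | 3·8+2·8+3·0+2·4 = 48
Y: 6·7 = 42 | 3·6+2·4+3·0+2·8 = 42
L: 6·6 = 36 | 3·8+2·6+3·0+2·0 = 36
X: 6·5 = 30 | 3·0+2·5+3·4+2·4 = 30
gcd(6,3,2,3,2) = 1

Coefficients: [6, 3, 2, 3, 2]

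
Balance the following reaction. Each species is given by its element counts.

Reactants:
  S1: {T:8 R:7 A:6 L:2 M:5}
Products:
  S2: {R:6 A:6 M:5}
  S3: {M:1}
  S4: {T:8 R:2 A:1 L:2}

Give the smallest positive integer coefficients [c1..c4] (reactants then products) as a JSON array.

Coefficients: [6, 5, 5, 6]

T: 6·8 = 48 | 5·0+5·0+6·8 = 48
R: 6·7 = 42 | 5·6+5·0+6·2 = 42
A: 6·6 = 36 | 5·6+5·0+6·1 = 36
L: 6·2 = 12 | 5·0+5·0+6·2 = 12
M: 6·5 = 30 | 5·5+5·1+6·0 = 30
gcd(6,5,5,6) = 1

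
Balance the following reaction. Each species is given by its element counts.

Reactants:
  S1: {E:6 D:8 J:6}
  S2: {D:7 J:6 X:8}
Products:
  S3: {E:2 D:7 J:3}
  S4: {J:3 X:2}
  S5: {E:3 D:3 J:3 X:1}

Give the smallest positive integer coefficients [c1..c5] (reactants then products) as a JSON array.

E: 4·6+1·0 = 24 | 3·2+1·0+6·3 = 24
D: 4·8+1·7 = 39 | 3·7+1·0+6·3 = 39
J: 4·6+1·6 = 30 | 3·3+1·3+6·3 = 30
X: 4·0+1·8 = 8 | 3·0+1·2+6·1 = 8
gcd(4,1,3,1,6) = 1

Coefficients: [4, 1, 3, 1, 6]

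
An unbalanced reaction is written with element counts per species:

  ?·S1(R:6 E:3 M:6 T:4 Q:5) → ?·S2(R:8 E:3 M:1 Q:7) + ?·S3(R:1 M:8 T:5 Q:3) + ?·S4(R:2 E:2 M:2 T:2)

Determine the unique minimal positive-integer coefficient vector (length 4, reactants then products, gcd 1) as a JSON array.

R: 4·6 = 24 | 2·8+2·1+3·2 = 24
E: 4·3 = 12 | 2·3+2·0+3·2 = 12
M: 4·6 = 24 | 2·1+2·8+3·2 = 24
T: 4·4 = 16 | 2·0+2·5+3·2 = 16
Q: 4·5 = 20 | 2·7+2·3+3·0 = 20
gcd(4,2,2,3) = 1

Coefficients: [4, 2, 2, 3]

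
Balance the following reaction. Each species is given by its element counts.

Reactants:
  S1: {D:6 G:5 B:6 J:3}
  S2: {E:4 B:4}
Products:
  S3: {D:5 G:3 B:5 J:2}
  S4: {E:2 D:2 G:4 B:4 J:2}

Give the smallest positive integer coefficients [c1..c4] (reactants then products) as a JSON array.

E: 4·0+1·4 = 4 | 4·0+2·2 = 4
D: 4·6+1·0 = 24 | 4·5+2·2 = 24
G: 4·5+1·0 = 20 | 4·3+2·4 = 20
B: 4·6+1·4 = 28 | 4·5+2·4 = 28
J: 4·3+1·0 = 12 | 4·2+2·2 = 12
gcd(4,1,4,2) = 1

Coefficients: [4, 1, 4, 2]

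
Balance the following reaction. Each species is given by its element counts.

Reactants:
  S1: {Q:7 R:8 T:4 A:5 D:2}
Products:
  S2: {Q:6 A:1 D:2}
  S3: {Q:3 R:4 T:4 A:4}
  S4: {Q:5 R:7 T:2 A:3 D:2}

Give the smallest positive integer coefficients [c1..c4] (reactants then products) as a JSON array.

Q: 5·7 = 35 | 1·6+3·3+4·5 = 35
R: 5·8 = 40 | 1·0+3·4+4·7 = 40
T: 5·4 = 20 | 1·0+3·4+4·2 = 20
A: 5·5 = 25 | 1·1+3·4+4·3 = 25
D: 5·2 = 10 | 1·2+3·0+4·2 = 10
gcd(5,1,3,4) = 1

Coefficients: [5, 1, 3, 4]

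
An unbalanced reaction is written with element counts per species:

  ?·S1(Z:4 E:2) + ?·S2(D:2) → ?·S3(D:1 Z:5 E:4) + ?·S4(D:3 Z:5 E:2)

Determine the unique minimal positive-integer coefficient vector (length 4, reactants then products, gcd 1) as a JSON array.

D: 5·0+5·2 = 10 | 1·1+3·3 = 10
Z: 5·4+5·0 = 20 | 1·5+3·5 = 20
E: 5·2+5·0 = 10 | 1·4+3·2 = 10
gcd(5,5,1,3) = 1

Coefficients: [5, 5, 1, 3]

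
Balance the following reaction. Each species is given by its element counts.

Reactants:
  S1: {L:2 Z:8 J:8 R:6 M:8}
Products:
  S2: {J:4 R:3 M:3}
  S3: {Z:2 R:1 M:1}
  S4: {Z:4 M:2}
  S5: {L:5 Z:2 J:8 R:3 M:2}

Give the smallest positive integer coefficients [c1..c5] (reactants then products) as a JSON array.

Coefficients: [5, 6, 6, 6, 2]

L: 5·2 = 10 | 6·0+6·0+6·0+2·5 = 10
Z: 5·8 = 40 | 6·0+6·2+6·4+2·2 = 40
J: 5·8 = 40 | 6·4+6·0+6·0+2·8 = 40
R: 5·6 = 30 | 6·3+6·1+6·0+2·3 = 30
M: 5·8 = 40 | 6·3+6·1+6·2+2·2 = 40
gcd(5,6,6,6,2) = 1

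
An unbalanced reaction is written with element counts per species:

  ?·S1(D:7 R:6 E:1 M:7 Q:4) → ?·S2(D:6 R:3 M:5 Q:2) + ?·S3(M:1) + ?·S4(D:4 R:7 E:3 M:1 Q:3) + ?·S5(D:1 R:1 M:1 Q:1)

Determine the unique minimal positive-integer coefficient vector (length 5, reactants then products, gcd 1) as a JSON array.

D: 3·7 = 21 | 2·6+5·0+1·4+5·1 = 21
R: 3·6 = 18 | 2·3+5·0+1·7+5·1 = 18
E: 3·1 = 3 | 2·0+5·0+1·3+5·0 = 3
M: 3·7 = 21 | 2·5+5·1+1·1+5·1 = 21
Q: 3·4 = 12 | 2·2+5·0+1·3+5·1 = 12
gcd(3,2,5,1,5) = 1

Coefficients: [3, 2, 5, 1, 5]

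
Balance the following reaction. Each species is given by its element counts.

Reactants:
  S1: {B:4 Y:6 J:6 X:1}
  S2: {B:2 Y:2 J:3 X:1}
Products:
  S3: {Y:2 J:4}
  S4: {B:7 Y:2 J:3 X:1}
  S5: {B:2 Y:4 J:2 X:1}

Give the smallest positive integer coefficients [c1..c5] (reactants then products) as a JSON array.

B: 5·4+2·2 = 24 | 5·0+2·7+5·2 = 24
Y: 5·6+2·2 = 34 | 5·2+2·2+5·4 = 34
J: 5·6+2·3 = 36 | 5·4+2·3+5·2 = 36
X: 5·1+2·1 = 7 | 5·0+2·1+5·1 = 7
gcd(5,2,5,2,5) = 1

Coefficients: [5, 2, 5, 2, 5]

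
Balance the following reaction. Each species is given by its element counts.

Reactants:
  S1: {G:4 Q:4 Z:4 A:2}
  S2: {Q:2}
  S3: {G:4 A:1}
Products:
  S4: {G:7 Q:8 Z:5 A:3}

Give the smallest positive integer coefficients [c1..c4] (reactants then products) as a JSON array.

Coefficients: [5, 6, 2, 4]

G: 5·4+6·0+2·4 = 28 | 4·7 = 28
Q: 5·4+6·2+2·0 = 32 | 4·8 = 32
Z: 5·4+6·0+2·0 = 20 | 4·5 = 20
A: 5·2+6·0+2·1 = 12 | 4·3 = 12
gcd(5,6,2,4) = 1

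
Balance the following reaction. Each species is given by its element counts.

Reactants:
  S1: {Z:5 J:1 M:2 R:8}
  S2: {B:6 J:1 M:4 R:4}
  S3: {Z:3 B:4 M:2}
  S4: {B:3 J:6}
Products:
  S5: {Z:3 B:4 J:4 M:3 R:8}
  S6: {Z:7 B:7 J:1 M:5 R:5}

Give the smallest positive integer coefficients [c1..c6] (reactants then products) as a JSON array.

Z: 5·5+3·0+5·3+2·0 = 40 | 4·3+4·7 = 40
B: 5·0+3·6+5·4+2·3 = 44 | 4·4+4·7 = 44
J: 5·1+3·1+5·0+2·6 = 20 | 4·4+4·1 = 20
M: 5·2+3·4+5·2+2·0 = 32 | 4·3+4·5 = 32
R: 5·8+3·4+5·0+2·0 = 52 | 4·8+4·5 = 52
gcd(5,3,5,2,4,4) = 1

Coefficients: [5, 3, 5, 2, 4, 4]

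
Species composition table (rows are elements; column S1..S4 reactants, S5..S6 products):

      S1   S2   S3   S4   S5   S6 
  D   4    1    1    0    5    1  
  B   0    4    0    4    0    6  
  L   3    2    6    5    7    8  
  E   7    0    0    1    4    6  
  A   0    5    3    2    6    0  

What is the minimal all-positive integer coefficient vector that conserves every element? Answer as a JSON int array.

Coefficients: [5, 1, 3, 5, 4, 4]

D: 5·4+1·1+3·1+5·0 = 24 | 4·5+4·1 = 24
B: 5·0+1·4+3·0+5·4 = 24 | 4·0+4·6 = 24
L: 5·3+1·2+3·6+5·5 = 60 | 4·7+4·8 = 60
E: 5·7+1·0+3·0+5·1 = 40 | 4·4+4·6 = 40
A: 5·0+1·5+3·3+5·2 = 24 | 4·6+4·0 = 24
gcd(5,1,3,5,4,4) = 1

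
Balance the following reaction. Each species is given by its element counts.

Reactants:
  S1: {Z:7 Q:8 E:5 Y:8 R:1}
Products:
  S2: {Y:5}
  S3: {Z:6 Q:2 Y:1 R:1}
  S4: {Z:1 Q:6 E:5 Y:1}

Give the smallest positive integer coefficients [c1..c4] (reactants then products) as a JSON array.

Coefficients: [5, 6, 5, 5]

Z: 5·7 = 35 | 6·0+5·6+5·1 = 35
Q: 5·8 = 40 | 6·0+5·2+5·6 = 40
E: 5·5 = 25 | 6·0+5·0+5·5 = 25
Y: 5·8 = 40 | 6·5+5·1+5·1 = 40
R: 5·1 = 5 | 6·0+5·1+5·0 = 5
gcd(5,6,5,5) = 1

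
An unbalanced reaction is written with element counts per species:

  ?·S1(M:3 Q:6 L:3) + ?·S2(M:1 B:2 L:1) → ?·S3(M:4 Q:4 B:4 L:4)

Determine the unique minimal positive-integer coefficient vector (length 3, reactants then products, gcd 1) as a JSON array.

Coefficients: [2, 6, 3]

M: 2·3+6·1 = 12 | 3·4 = 12
Q: 2·6+6·0 = 12 | 3·4 = 12
B: 2·0+6·2 = 12 | 3·4 = 12
L: 2·3+6·1 = 12 | 3·4 = 12
gcd(2,6,3) = 1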